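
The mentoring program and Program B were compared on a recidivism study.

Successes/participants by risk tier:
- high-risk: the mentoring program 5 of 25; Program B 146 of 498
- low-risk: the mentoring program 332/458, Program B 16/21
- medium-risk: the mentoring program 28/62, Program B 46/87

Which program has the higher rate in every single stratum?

Program B

High-risk: the mentoring program 5/25 = 20.0%, Program B 146/498 = 29.3% → Program B
Low-risk: the mentoring program 332/458 = 72.5%, Program B 16/21 = 76.2% → Program B
Medium-risk: the mentoring program 28/62 = 45.2%, Program B 46/87 = 52.9% → Program B
Program B has the higher rate in all 3 groups.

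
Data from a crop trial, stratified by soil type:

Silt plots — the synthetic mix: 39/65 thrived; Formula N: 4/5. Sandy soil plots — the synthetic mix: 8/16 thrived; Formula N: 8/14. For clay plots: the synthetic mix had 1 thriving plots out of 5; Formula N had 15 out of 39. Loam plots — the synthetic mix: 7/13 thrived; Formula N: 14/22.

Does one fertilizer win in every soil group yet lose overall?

Silt: the synthetic mix 39/65 = 60.0%, Formula N 4/5 = 80.0% → Formula N
Sandy soil: the synthetic mix 8/16 = 50.0%, Formula N 8/14 = 57.1% → Formula N
Clay: the synthetic mix 1/5 = 20.0%, Formula N 15/39 = 38.5% → Formula N
Loam: the synthetic mix 7/13 = 53.8%, Formula N 14/22 = 63.6% → Formula N
Overall: the synthetic mix 55/99 = 55.6%, Formula N 41/80 = 51.2% → the synthetic mix
Formula N wins each soil group but the synthetic mix wins overall — the comparison reverses. Formula N's plots skew toward clay, which has a lower base rate.

Yes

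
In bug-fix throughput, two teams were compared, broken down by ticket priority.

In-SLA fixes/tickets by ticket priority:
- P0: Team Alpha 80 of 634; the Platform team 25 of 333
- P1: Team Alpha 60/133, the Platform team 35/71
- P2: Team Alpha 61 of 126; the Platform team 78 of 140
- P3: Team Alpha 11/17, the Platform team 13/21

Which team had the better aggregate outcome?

P0: Team Alpha 80/634 = 12.6%, the Platform team 25/333 = 7.5% → Team Alpha
P1: Team Alpha 60/133 = 45.1%, the Platform team 35/71 = 49.3% → the Platform team
P2: Team Alpha 61/126 = 48.4%, the Platform team 78/140 = 55.7% → the Platform team
P3: Team Alpha 11/17 = 64.7%, the Platform team 13/21 = 61.9% → Team Alpha
Overall: Team Alpha 212/910 = 23.3%, the Platform team 151/565 = 26.7% → the Platform team
(Neither sweeps every ticket group, but the Platform team has the higher pooled rate.)

the Platform team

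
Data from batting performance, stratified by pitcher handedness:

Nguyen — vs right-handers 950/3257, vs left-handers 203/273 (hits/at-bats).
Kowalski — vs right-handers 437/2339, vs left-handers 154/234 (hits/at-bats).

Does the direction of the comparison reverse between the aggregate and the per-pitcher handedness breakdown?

No

Vs right-handers: Nguyen 950/3257 = 29.2%, Kowalski 437/2339 = 18.7% → Nguyen
Vs left-handers: Nguyen 203/273 = 74.4%, Kowalski 154/234 = 65.8% → Nguyen
Overall: Nguyen 1153/3530 = 32.7%, Kowalski 591/2573 = 23.0% → Nguyen
Nguyen wins overall and in every pitcher group — no reversal.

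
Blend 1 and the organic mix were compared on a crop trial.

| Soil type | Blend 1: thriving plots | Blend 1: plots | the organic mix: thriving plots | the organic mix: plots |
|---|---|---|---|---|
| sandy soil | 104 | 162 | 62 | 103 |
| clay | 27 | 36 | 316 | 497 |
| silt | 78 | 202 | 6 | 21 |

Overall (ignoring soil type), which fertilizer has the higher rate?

the organic mix

Sandy soil: Blend 1 104/162 = 64.2%, the organic mix 62/103 = 60.2% → Blend 1
Clay: Blend 1 27/36 = 75.0%, the organic mix 316/497 = 63.6% → Blend 1
Silt: Blend 1 78/202 = 38.6%, the organic mix 6/21 = 28.6% → Blend 1
Overall: Blend 1 209/400 = 52.2%, the organic mix 384/621 = 61.8% → the organic mix
(Blend 1 wins every soil group but the organic mix wins overall — Blend 1's plots skew toward the low-rate silt group.)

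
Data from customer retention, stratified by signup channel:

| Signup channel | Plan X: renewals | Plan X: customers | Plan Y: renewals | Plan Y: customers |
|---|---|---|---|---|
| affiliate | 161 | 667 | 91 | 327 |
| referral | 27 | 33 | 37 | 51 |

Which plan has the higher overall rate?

Affiliate: Plan X 161/667 = 24.1%, Plan Y 91/327 = 27.8% → Plan Y
Referral: Plan X 27/33 = 81.8%, Plan Y 37/51 = 72.5% → Plan X
Overall: Plan X 188/700 = 26.9%, Plan Y 128/378 = 33.9% → Plan Y
(Neither sweeps every signup group, but Plan Y has the higher pooled rate.)

Plan Y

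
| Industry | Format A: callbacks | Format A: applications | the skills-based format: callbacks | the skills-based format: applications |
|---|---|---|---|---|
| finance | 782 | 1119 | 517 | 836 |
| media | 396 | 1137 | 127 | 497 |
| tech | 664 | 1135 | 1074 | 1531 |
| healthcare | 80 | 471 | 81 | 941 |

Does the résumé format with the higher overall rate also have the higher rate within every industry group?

No

Finance: Format A 782/1119 = 69.9%, the skills-based format 517/836 = 61.8% → Format A
Media: Format A 396/1137 = 34.8%, the skills-based format 127/497 = 25.6% → Format A
Tech: Format A 664/1135 = 58.5%, the skills-based format 1074/1531 = 70.2% → the skills-based format
Healthcare: Format A 80/471 = 17.0%, the skills-based format 81/941 = 8.6% → Format A
Overall: Format A 1922/3862 = 49.8%, the skills-based format 1799/3805 = 47.3% → Format A
Neither sweeps: Format A wins 3 of 4 groups, the skills-based format wins 1. Format A wins overall but not every group — no Simpson reversal.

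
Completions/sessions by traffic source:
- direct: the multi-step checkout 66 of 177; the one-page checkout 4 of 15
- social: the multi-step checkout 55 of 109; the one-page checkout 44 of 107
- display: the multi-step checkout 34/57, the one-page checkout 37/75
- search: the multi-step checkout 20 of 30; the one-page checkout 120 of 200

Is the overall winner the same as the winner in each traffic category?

No

Direct: the multi-step checkout 66/177 = 37.3%, the one-page checkout 4/15 = 26.7% → the multi-step checkout
Social: the multi-step checkout 55/109 = 50.5%, the one-page checkout 44/107 = 41.1% → the multi-step checkout
Display: the multi-step checkout 34/57 = 59.6%, the one-page checkout 37/75 = 49.3% → the multi-step checkout
Search: the multi-step checkout 20/30 = 66.7%, the one-page checkout 120/200 = 60.0% → the multi-step checkout
Overall: the multi-step checkout 175/373 = 46.9%, the one-page checkout 205/397 = 51.6% → the one-page checkout
The multi-step checkout wins each traffic group but the one-page checkout wins overall — the comparison reverses. The multi-step checkout's sessions skew toward direct, which has a lower base rate.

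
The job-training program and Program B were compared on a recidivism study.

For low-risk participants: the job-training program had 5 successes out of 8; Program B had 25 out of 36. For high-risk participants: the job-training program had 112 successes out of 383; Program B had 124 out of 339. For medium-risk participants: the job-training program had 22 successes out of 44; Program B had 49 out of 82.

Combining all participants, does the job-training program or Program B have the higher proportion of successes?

Low-risk: the job-training program 5/8 = 62.5%, Program B 25/36 = 69.4% → Program B
High-risk: the job-training program 112/383 = 29.2%, Program B 124/339 = 36.6% → Program B
Medium-risk: the job-training program 22/44 = 50.0%, Program B 49/82 = 59.8% → Program B
Overall: the job-training program 139/435 = 32.0%, Program B 198/457 = 43.3% → Program B

Program B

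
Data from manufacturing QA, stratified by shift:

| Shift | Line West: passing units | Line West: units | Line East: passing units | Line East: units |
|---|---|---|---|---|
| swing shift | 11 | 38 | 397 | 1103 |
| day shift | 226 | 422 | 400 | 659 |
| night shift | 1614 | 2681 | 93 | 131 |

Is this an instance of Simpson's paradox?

Yes

Swing shift: Line West 11/38 = 28.9%, Line East 397/1103 = 36.0% → Line East
Day shift: Line West 226/422 = 53.6%, Line East 400/659 = 60.7% → Line East
Night shift: Line West 1614/2681 = 60.2%, Line East 93/131 = 71.0% → Line East
Overall: Line West 1851/3141 = 58.9%, Line East 890/1893 = 47.0% → Line West
Line East wins each shift group but Line West wins overall — the comparison reverses. Line East's units skew toward swing shift, which has a lower base rate.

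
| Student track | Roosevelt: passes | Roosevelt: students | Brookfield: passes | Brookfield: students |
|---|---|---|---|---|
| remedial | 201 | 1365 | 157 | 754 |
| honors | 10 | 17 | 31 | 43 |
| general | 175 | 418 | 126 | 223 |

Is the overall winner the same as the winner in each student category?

Remedial: Roosevelt 201/1365 = 14.7%, Brookfield 157/754 = 20.8% → Brookfield
Honors: Roosevelt 10/17 = 58.8%, Brookfield 31/43 = 72.1% → Brookfield
General: Roosevelt 175/418 = 41.9%, Brookfield 126/223 = 56.5% → Brookfield
Overall: Roosevelt 386/1800 = 21.4%, Brookfield 314/1020 = 30.8% → Brookfield
Brookfield wins overall and in every student group — no reversal.

Yes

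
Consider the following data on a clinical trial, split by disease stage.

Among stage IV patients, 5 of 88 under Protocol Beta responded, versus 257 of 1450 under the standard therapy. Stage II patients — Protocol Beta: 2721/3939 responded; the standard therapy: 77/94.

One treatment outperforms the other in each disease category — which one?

the standard therapy

Stage IV: Protocol Beta 5/88 = 5.7%, the standard therapy 257/1450 = 17.7% → the standard therapy
Stage II: Protocol Beta 2721/3939 = 69.1%, the standard therapy 77/94 = 81.9% → the standard therapy
The standard therapy has the higher rate in both groups.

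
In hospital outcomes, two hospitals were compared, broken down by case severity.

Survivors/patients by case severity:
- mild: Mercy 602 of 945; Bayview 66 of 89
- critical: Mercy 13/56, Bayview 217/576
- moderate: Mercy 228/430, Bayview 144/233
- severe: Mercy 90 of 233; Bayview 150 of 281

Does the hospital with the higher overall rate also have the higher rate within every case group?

No

Mild: Mercy 602/945 = 63.7%, Bayview 66/89 = 74.2% → Bayview
Critical: Mercy 13/56 = 23.2%, Bayview 217/576 = 37.7% → Bayview
Moderate: Mercy 228/430 = 53.0%, Bayview 144/233 = 61.8% → Bayview
Severe: Mercy 90/233 = 38.6%, Bayview 150/281 = 53.4% → Bayview
Overall: Mercy 933/1664 = 56.1%, Bayview 577/1179 = 48.9% → Mercy
Bayview wins each case group but Mercy wins overall — the comparison reverses. Bayview's patients skew toward critical, which has a lower base rate.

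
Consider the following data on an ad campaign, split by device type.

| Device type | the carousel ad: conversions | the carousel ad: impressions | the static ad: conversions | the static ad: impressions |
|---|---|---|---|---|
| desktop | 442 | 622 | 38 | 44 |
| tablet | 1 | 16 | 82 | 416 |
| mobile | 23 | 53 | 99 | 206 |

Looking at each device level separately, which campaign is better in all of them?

Desktop: the carousel ad 442/622 = 71.1%, the static ad 38/44 = 86.4% → the static ad
Tablet: the carousel ad 1/16 = 6.2%, the static ad 82/416 = 19.7% → the static ad
Mobile: the carousel ad 23/53 = 43.4%, the static ad 99/206 = 48.1% → the static ad
The static ad has the higher rate in all 3 groups.

the static ad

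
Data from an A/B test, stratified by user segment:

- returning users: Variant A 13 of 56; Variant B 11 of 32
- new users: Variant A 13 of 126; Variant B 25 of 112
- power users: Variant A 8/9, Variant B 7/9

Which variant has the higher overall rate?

Returning users: Variant A 13/56 = 23.2%, Variant B 11/32 = 34.4% → Variant B
New users: Variant A 13/126 = 10.3%, Variant B 25/112 = 22.3% → Variant B
Power users: Variant A 8/9 = 88.9%, Variant B 7/9 = 77.8% → Variant A
Overall: Variant A 34/191 = 17.8%, Variant B 43/153 = 28.1% → Variant B
(Neither sweeps every user group, but Variant B has the higher pooled rate.)

Variant B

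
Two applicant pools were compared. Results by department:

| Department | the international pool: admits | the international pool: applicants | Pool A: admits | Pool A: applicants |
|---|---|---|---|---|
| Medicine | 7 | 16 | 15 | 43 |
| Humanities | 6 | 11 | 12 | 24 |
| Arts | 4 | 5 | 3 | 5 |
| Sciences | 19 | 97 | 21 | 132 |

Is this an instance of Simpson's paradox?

Medicine: the international pool 7/16 = 43.8%, Pool A 15/43 = 34.9% → the international pool
Humanities: the international pool 6/11 = 54.5%, Pool A 12/24 = 50.0% → the international pool
Arts: the international pool 4/5 = 80.0%, Pool A 3/5 = 60.0% → the international pool
Sciences: the international pool 19/97 = 19.6%, Pool A 21/132 = 15.9% → the international pool
Overall: the international pool 36/129 = 27.9%, Pool A 51/204 = 25.0% → the international pool
The international pool wins overall and in every department group — no reversal.

No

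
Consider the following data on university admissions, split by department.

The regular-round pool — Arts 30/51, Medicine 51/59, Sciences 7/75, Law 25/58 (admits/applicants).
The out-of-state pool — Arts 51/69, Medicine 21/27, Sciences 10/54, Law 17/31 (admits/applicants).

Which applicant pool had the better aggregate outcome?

the out-of-state pool

Arts: the regular-round pool 30/51 = 58.8%, the out-of-state pool 51/69 = 73.9% → the out-of-state pool
Medicine: the regular-round pool 51/59 = 86.4%, the out-of-state pool 21/27 = 77.8% → the regular-round pool
Sciences: the regular-round pool 7/75 = 9.3%, the out-of-state pool 10/54 = 18.5% → the out-of-state pool
Law: the regular-round pool 25/58 = 43.1%, the out-of-state pool 17/31 = 54.8% → the out-of-state pool
Overall: the regular-round pool 113/243 = 46.5%, the out-of-state pool 99/181 = 54.7% → the out-of-state pool
(Neither sweeps every department group, but the out-of-state pool has the higher pooled rate.)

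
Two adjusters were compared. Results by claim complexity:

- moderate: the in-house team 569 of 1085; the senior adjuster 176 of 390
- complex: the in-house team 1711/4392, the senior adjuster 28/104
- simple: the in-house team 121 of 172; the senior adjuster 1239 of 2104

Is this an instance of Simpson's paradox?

Moderate: the in-house team 569/1085 = 52.4%, the senior adjuster 176/390 = 45.1% → the in-house team
Complex: the in-house team 1711/4392 = 39.0%, the senior adjuster 28/104 = 26.9% → the in-house team
Simple: the in-house team 121/172 = 70.3%, the senior adjuster 1239/2104 = 58.9% → the in-house team
Overall: the in-house team 2401/5649 = 42.5%, the senior adjuster 1443/2598 = 55.5% → the senior adjuster
The in-house team wins each claim group but the senior adjuster wins overall — the comparison reverses. The in-house team's claims skew toward complex, which has a lower base rate.

Yes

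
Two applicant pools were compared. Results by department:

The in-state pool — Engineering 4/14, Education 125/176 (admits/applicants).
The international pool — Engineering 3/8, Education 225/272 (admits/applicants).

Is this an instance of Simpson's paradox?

No

Engineering: the in-state pool 4/14 = 28.6%, the international pool 3/8 = 37.5% → the international pool
Education: the in-state pool 125/176 = 71.0%, the international pool 225/272 = 82.7% → the international pool
Overall: the in-state pool 129/190 = 67.9%, the international pool 228/280 = 81.4% → the international pool
The international pool wins overall and in every department group — no reversal.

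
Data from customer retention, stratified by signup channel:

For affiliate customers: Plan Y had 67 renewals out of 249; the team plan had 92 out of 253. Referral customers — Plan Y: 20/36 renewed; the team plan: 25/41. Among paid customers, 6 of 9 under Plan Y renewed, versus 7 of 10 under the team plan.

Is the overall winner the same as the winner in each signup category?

Yes

Affiliate: Plan Y 67/249 = 26.9%, the team plan 92/253 = 36.4% → the team plan
Referral: Plan Y 20/36 = 55.6%, the team plan 25/41 = 61.0% → the team plan
Paid: Plan Y 6/9 = 66.7%, the team plan 7/10 = 70.0% → the team plan
Overall: Plan Y 93/294 = 31.6%, the team plan 124/304 = 40.8% → the team plan
The team plan wins overall and in every signup group — no reversal.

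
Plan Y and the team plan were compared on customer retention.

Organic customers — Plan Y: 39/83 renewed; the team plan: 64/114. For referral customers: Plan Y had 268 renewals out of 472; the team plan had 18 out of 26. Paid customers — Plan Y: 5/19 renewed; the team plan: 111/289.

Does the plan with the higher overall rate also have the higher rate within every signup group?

No

Organic: Plan Y 39/83 = 47.0%, the team plan 64/114 = 56.1% → the team plan
Referral: Plan Y 268/472 = 56.8%, the team plan 18/26 = 69.2% → the team plan
Paid: Plan Y 5/19 = 26.3%, the team plan 111/289 = 38.4% → the team plan
Overall: Plan Y 312/574 = 54.4%, the team plan 193/429 = 45.0% → Plan Y
The team plan wins each signup group but Plan Y wins overall — the comparison reverses. The team plan's customers skew toward paid, which has a lower base rate.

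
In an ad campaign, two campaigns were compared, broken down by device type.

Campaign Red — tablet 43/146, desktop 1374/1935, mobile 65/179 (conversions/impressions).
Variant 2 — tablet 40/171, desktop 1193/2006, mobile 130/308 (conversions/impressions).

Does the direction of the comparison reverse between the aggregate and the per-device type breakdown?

Tablet: Campaign Red 43/146 = 29.5%, Variant 2 40/171 = 23.4% → Campaign Red
Desktop: Campaign Red 1374/1935 = 71.0%, Variant 2 1193/2006 = 59.5% → Campaign Red
Mobile: Campaign Red 65/179 = 36.3%, Variant 2 130/308 = 42.2% → Variant 2
Overall: Campaign Red 1482/2260 = 65.6%, Variant 2 1363/2485 = 54.8% → Campaign Red
Neither sweeps: Campaign Red wins 2 of 3 groups, Variant 2 wins 1. Campaign Red wins overall but not every group — no Simpson reversal.

No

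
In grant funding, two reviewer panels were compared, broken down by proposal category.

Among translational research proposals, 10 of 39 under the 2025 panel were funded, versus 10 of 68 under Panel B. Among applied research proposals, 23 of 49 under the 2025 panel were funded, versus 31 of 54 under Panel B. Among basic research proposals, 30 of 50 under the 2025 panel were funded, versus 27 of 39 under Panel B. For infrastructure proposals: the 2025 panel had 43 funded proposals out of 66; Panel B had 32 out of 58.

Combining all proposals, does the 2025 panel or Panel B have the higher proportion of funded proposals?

the 2025 panel

Translational research: the 2025 panel 10/39 = 25.6%, Panel B 10/68 = 14.7% → the 2025 panel
Applied research: the 2025 panel 23/49 = 46.9%, Panel B 31/54 = 57.4% → Panel B
Basic research: the 2025 panel 30/50 = 60.0%, Panel B 27/39 = 69.2% → Panel B
Infrastructure: the 2025 panel 43/66 = 65.2%, Panel B 32/58 = 55.2% → the 2025 panel
Overall: the 2025 panel 106/204 = 52.0%, Panel B 100/219 = 45.7% → the 2025 panel
(Neither sweeps every proposal group, but the 2025 panel has the higher pooled rate.)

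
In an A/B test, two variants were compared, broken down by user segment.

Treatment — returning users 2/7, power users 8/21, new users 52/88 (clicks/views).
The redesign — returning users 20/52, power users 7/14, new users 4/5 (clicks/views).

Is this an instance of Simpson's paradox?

Yes

Returning users: Treatment 2/7 = 28.6%, the redesign 20/52 = 38.5% → the redesign
Power users: Treatment 8/21 = 38.1%, the redesign 7/14 = 50.0% → the redesign
New users: Treatment 52/88 = 59.1%, the redesign 4/5 = 80.0% → the redesign
Overall: Treatment 62/116 = 53.4%, the redesign 31/71 = 43.7% → Treatment
The redesign wins each user group but Treatment wins overall — the comparison reverses. The redesign's views skew toward returning users, which has a lower base rate.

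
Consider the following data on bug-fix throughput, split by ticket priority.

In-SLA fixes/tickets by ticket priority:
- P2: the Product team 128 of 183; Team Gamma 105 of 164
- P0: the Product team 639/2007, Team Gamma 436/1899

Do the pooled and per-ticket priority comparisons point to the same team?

P2: the Product team 128/183 = 69.9%, Team Gamma 105/164 = 64.0% → the Product team
P0: the Product team 639/2007 = 31.8%, Team Gamma 436/1899 = 23.0% → the Product team
Overall: the Product team 767/2190 = 35.0%, Team Gamma 541/2063 = 26.2% → the Product team
The Product team wins overall and in every ticket group — no reversal.

Yes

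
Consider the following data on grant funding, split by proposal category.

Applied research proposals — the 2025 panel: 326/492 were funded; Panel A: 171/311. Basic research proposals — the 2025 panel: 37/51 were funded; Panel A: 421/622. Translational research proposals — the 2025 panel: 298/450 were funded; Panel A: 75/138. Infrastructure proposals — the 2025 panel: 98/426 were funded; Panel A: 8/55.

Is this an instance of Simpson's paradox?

Yes

Applied research: the 2025 panel 326/492 = 66.3%, Panel A 171/311 = 55.0% → the 2025 panel
Basic research: the 2025 panel 37/51 = 72.5%, Panel A 421/622 = 67.7% → the 2025 panel
Translational research: the 2025 panel 298/450 = 66.2%, Panel A 75/138 = 54.3% → the 2025 panel
Infrastructure: the 2025 panel 98/426 = 23.0%, Panel A 8/55 = 14.5% → the 2025 panel
Overall: the 2025 panel 759/1419 = 53.5%, Panel A 675/1126 = 59.9% → Panel A
The 2025 panel wins each proposal group but Panel A wins overall — the comparison reverses. The 2025 panel's proposals skew toward infrastructure, which has a lower base rate.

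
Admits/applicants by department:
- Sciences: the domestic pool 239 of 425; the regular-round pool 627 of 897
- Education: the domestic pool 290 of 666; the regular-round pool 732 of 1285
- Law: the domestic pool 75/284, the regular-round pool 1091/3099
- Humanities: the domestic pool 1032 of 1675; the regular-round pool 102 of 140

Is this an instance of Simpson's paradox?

Yes

Sciences: the domestic pool 239/425 = 56.2%, the regular-round pool 627/897 = 69.9% → the regular-round pool
Education: the domestic pool 290/666 = 43.5%, the regular-round pool 732/1285 = 57.0% → the regular-round pool
Law: the domestic pool 75/284 = 26.4%, the regular-round pool 1091/3099 = 35.2% → the regular-round pool
Humanities: the domestic pool 1032/1675 = 61.6%, the regular-round pool 102/140 = 72.9% → the regular-round pool
Overall: the domestic pool 1636/3050 = 53.6%, the regular-round pool 2552/5421 = 47.1% → the domestic pool
The regular-round pool wins each department group but the domestic pool wins overall — the comparison reverses. The regular-round pool's applicants skew toward Law, which has a lower base rate.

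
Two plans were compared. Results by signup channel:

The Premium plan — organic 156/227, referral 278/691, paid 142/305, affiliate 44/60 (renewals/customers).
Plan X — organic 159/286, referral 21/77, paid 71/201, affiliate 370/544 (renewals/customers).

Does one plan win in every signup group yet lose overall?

Yes

Organic: the Premium plan 156/227 = 68.7%, Plan X 159/286 = 55.6% → the Premium plan
Referral: the Premium plan 278/691 = 40.2%, Plan X 21/77 = 27.3% → the Premium plan
Paid: the Premium plan 142/305 = 46.6%, Plan X 71/201 = 35.3% → the Premium plan
Affiliate: the Premium plan 44/60 = 73.3%, Plan X 370/544 = 68.0% → the Premium plan
Overall: the Premium plan 620/1283 = 48.3%, Plan X 621/1108 = 56.0% → Plan X
The Premium plan wins each signup group but Plan X wins overall — the comparison reverses. The Premium plan's customers skew toward referral, which has a lower base rate.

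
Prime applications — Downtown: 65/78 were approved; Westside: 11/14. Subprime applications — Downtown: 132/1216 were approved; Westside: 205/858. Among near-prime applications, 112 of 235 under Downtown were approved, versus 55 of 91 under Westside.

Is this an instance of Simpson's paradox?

Prime: Downtown 65/78 = 83.3%, Westside 11/14 = 78.6% → Downtown
Subprime: Downtown 132/1216 = 10.9%, Westside 205/858 = 23.9% → Westside
Near-prime: Downtown 112/235 = 47.7%, Westside 55/91 = 60.4% → Westside
Overall: Downtown 309/1529 = 20.2%, Westside 271/963 = 28.1% → Westside
Neither sweeps: Downtown wins 1 of 3 groups, Westside wins 2. Westside wins overall but not every group — no Simpson reversal.

No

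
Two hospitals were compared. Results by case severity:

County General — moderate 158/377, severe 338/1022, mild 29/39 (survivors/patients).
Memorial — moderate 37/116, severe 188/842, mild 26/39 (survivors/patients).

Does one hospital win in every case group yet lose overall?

No

Moderate: County General 158/377 = 41.9%, Memorial 37/116 = 31.9% → County General
Severe: County General 338/1022 = 33.1%, Memorial 188/842 = 22.3% → County General
Mild: County General 29/39 = 74.4%, Memorial 26/39 = 66.7% → County General
Overall: County General 525/1438 = 36.5%, Memorial 251/997 = 25.2% → County General
County General wins overall and in every case group — no reversal.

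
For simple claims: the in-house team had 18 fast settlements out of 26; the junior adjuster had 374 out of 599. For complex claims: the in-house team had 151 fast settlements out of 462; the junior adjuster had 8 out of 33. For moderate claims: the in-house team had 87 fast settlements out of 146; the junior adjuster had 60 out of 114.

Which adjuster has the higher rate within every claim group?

the in-house team

Simple: the in-house team 18/26 = 69.2%, the junior adjuster 374/599 = 62.4% → the in-house team
Complex: the in-house team 151/462 = 32.7%, the junior adjuster 8/33 = 24.2% → the in-house team
Moderate: the in-house team 87/146 = 59.6%, the junior adjuster 60/114 = 52.6% → the in-house team
The in-house team has the higher rate in all 3 groups.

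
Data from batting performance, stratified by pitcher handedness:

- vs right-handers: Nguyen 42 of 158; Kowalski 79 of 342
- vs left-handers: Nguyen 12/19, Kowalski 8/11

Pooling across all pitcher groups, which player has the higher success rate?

Vs right-handers: Nguyen 42/158 = 26.6%, Kowalski 79/342 = 23.1% → Nguyen
Vs left-handers: Nguyen 12/19 = 63.2%, Kowalski 8/11 = 72.7% → Kowalski
Overall: Nguyen 54/177 = 30.5%, Kowalski 87/353 = 24.6% → Nguyen
(Neither sweeps every pitcher group, but Nguyen has the higher pooled rate.)

Nguyen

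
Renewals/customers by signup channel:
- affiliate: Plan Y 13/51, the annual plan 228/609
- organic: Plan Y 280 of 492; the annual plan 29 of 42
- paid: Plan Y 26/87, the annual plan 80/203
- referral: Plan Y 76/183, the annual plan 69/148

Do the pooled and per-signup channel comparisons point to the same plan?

No

Affiliate: Plan Y 13/51 = 25.5%, the annual plan 228/609 = 37.4% → the annual plan
Organic: Plan Y 280/492 = 56.9%, the annual plan 29/42 = 69.0% → the annual plan
Paid: Plan Y 26/87 = 29.9%, the annual plan 80/203 = 39.4% → the annual plan
Referral: Plan Y 76/183 = 41.5%, the annual plan 69/148 = 46.6% → the annual plan
Overall: Plan Y 395/813 = 48.6%, the annual plan 406/1002 = 40.5% → Plan Y
The annual plan wins each signup group but Plan Y wins overall — the comparison reverses. The annual plan's customers skew toward affiliate, which has a lower base rate.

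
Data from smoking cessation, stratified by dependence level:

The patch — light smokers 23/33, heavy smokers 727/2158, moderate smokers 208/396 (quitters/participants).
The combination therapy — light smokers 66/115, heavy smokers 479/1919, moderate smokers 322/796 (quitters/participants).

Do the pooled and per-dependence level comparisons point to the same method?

Light smokers: the patch 23/33 = 69.7%, the combination therapy 66/115 = 57.4% → the patch
Heavy smokers: the patch 727/2158 = 33.7%, the combination therapy 479/1919 = 25.0% → the patch
Moderate smokers: the patch 208/396 = 52.5%, the combination therapy 322/796 = 40.5% → the patch
Overall: the patch 958/2587 = 37.0%, the combination therapy 867/2830 = 30.6% → the patch
The patch wins overall and in every dependence group — no reversal.

Yes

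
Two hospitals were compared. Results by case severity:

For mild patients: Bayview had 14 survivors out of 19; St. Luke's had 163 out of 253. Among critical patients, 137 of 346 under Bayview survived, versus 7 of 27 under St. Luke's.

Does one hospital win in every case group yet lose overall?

Mild: Bayview 14/19 = 73.7%, St. Luke's 163/253 = 64.4% → Bayview
Critical: Bayview 137/346 = 39.6%, St. Luke's 7/27 = 25.9% → Bayview
Overall: Bayview 151/365 = 41.4%, St. Luke's 170/280 = 60.7% → St. Luke's
Bayview wins each case group but St. Luke's wins overall — the comparison reverses. Bayview's patients skew toward critical, which has a lower base rate.

Yes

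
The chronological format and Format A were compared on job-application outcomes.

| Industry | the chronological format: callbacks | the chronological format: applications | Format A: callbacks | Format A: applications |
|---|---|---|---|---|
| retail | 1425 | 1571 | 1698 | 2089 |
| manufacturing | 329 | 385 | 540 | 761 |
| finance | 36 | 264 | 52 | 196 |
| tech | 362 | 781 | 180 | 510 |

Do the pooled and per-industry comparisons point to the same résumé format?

Retail: the chronological format 1425/1571 = 90.7%, Format A 1698/2089 = 81.3% → the chronological format
Manufacturing: the chronological format 329/385 = 85.5%, Format A 540/761 = 71.0% → the chronological format
Finance: the chronological format 36/264 = 13.6%, Format A 52/196 = 26.5% → Format A
Tech: the chronological format 362/781 = 46.4%, Format A 180/510 = 35.3% → the chronological format
Overall: the chronological format 2152/3001 = 71.7%, Format A 2470/3556 = 69.5% → the chronological format
Neither sweeps: the chronological format wins 3 of 4 groups, Format A wins 1. The chronological format wins overall but not every group — no Simpson reversal.

No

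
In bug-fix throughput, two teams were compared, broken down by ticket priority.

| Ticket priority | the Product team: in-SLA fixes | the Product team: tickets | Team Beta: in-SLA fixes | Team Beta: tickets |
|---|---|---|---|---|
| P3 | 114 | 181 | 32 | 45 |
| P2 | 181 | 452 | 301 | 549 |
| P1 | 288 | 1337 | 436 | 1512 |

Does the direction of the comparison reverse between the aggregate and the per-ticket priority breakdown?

No

P3: the Product team 114/181 = 63.0%, Team Beta 32/45 = 71.1% → Team Beta
P2: the Product team 181/452 = 40.0%, Team Beta 301/549 = 54.8% → Team Beta
P1: the Product team 288/1337 = 21.5%, Team Beta 436/1512 = 28.8% → Team Beta
Overall: the Product team 583/1970 = 29.6%, Team Beta 769/2106 = 36.5% → Team Beta
Team Beta wins overall and in every ticket group — no reversal.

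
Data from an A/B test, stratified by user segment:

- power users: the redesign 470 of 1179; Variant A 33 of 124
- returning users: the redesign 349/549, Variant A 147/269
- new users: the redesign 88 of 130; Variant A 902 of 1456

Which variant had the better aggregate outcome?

Power users: the redesign 470/1179 = 39.9%, Variant A 33/124 = 26.6% → the redesign
Returning users: the redesign 349/549 = 63.6%, Variant A 147/269 = 54.6% → the redesign
New users: the redesign 88/130 = 67.7%, Variant A 902/1456 = 62.0% → the redesign
Overall: the redesign 907/1858 = 48.8%, Variant A 1082/1849 = 58.5% → Variant A
(The redesign wins every user group but Variant A wins overall — the redesign's views skew toward the low-rate power users group.)

Variant A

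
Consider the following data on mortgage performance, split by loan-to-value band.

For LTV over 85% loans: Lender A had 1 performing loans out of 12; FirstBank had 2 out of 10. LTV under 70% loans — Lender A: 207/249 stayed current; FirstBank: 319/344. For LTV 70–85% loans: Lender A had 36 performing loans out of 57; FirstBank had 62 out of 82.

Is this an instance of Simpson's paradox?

LTV over 85%: Lender A 1/12 = 8.3%, FirstBank 2/10 = 20.0% → FirstBank
LTV under 70%: Lender A 207/249 = 83.1%, FirstBank 319/344 = 92.7% → FirstBank
LTV 70–85%: Lender A 36/57 = 63.2%, FirstBank 62/82 = 75.6% → FirstBank
Overall: Lender A 244/318 = 76.7%, FirstBank 383/436 = 87.8% → FirstBank
FirstBank wins overall and in every loan-to-value group — no reversal.

No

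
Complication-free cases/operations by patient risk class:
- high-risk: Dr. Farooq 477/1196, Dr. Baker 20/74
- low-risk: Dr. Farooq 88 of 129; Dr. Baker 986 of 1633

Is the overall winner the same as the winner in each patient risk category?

No

High-risk: Dr. Farooq 477/1196 = 39.9%, Dr. Baker 20/74 = 27.0% → Dr. Farooq
Low-risk: Dr. Farooq 88/129 = 68.2%, Dr. Baker 986/1633 = 60.4% → Dr. Farooq
Overall: Dr. Farooq 565/1325 = 42.6%, Dr. Baker 1006/1707 = 58.9% → Dr. Baker
Dr. Farooq wins each patient risk group but Dr. Baker wins overall — the comparison reverses. Dr. Farooq's operations skew toward high-risk, which has a lower base rate.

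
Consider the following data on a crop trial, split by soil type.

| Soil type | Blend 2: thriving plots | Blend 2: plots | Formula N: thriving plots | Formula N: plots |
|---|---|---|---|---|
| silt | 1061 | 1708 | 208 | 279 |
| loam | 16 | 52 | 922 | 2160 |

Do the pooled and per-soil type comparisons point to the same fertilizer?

No

Silt: Blend 2 1061/1708 = 62.1%, Formula N 208/279 = 74.6% → Formula N
Loam: Blend 2 16/52 = 30.8%, Formula N 922/2160 = 42.7% → Formula N
Overall: Blend 2 1077/1760 = 61.2%, Formula N 1130/2439 = 46.3% → Blend 2
Formula N wins each soil group but Blend 2 wins overall — the comparison reverses. Formula N's plots skew toward loam, which has a lower base rate.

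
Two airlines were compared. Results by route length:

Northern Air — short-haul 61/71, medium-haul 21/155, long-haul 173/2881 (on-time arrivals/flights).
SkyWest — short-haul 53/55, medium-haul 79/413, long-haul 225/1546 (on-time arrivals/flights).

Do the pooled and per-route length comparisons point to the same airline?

Short-haul: Northern Air 61/71 = 85.9%, SkyWest 53/55 = 96.4% → SkyWest
Medium-haul: Northern Air 21/155 = 13.5%, SkyWest 79/413 = 19.1% → SkyWest
Long-haul: Northern Air 173/2881 = 6.0%, SkyWest 225/1546 = 14.6% → SkyWest
Overall: Northern Air 255/3107 = 8.2%, SkyWest 357/2014 = 17.7% → SkyWest
SkyWest wins overall and in every route group — no reversal.

Yes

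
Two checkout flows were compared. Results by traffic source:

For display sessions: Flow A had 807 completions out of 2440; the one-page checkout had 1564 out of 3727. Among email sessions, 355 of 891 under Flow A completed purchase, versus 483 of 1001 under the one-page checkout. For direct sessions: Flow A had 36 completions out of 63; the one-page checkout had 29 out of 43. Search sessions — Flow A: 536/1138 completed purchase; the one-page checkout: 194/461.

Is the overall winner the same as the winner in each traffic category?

Display: Flow A 807/2440 = 33.1%, the one-page checkout 1564/3727 = 42.0% → the one-page checkout
Email: Flow A 355/891 = 39.8%, the one-page checkout 483/1001 = 48.3% → the one-page checkout
Direct: Flow A 36/63 = 57.1%, the one-page checkout 29/43 = 67.4% → the one-page checkout
Search: Flow A 536/1138 = 47.1%, the one-page checkout 194/461 = 42.1% → Flow A
Overall: Flow A 1734/4532 = 38.3%, the one-page checkout 2270/5232 = 43.4% → the one-page checkout
Neither sweeps: Flow A wins 1 of 4 groups, the one-page checkout wins 3. The one-page checkout wins overall but not every group — no Simpson reversal.

No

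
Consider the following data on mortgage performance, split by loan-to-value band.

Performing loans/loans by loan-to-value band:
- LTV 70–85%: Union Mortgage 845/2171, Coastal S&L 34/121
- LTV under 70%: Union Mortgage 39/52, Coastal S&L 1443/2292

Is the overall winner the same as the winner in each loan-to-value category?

No

LTV 70–85%: Union Mortgage 845/2171 = 38.9%, Coastal S&L 34/121 = 28.1% → Union Mortgage
LTV under 70%: Union Mortgage 39/52 = 75.0%, Coastal S&L 1443/2292 = 63.0% → Union Mortgage
Overall: Union Mortgage 884/2223 = 39.8%, Coastal S&L 1477/2413 = 61.2% → Coastal S&L
Union Mortgage wins each loan-to-value group but Coastal S&L wins overall — the comparison reverses. Union Mortgage's loans skew toward LTV 70–85%, which has a lower base rate.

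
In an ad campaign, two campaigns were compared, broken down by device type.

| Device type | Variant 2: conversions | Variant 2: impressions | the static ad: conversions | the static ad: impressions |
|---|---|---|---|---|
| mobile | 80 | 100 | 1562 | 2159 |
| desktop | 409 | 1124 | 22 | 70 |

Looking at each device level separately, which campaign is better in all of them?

Mobile: Variant 2 80/100 = 80.0%, the static ad 1562/2159 = 72.3% → Variant 2
Desktop: Variant 2 409/1124 = 36.4%, the static ad 22/70 = 31.4% → Variant 2
Variant 2 has the higher rate in both groups.

Variant 2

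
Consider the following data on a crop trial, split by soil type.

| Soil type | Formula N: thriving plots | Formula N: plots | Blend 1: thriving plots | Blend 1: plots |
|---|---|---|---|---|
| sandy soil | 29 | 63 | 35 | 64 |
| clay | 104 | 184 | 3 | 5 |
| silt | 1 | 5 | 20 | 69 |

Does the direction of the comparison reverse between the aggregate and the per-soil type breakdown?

Yes

Sandy soil: Formula N 29/63 = 46.0%, Blend 1 35/64 = 54.7% → Blend 1
Clay: Formula N 104/184 = 56.5%, Blend 1 3/5 = 60.0% → Blend 1
Silt: Formula N 1/5 = 20.0%, Blend 1 20/69 = 29.0% → Blend 1
Overall: Formula N 134/252 = 53.2%, Blend 1 58/138 = 42.0% → Formula N
Blend 1 wins each soil group but Formula N wins overall — the comparison reverses. Blend 1's plots skew toward silt, which has a lower base rate.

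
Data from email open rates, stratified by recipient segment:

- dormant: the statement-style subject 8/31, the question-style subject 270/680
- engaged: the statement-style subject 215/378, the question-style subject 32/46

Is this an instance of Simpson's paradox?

Yes

Dormant: the statement-style subject 8/31 = 25.8%, the question-style subject 270/680 = 39.7% → the question-style subject
Engaged: the statement-style subject 215/378 = 56.9%, the question-style subject 32/46 = 69.6% → the question-style subject
Overall: the statement-style subject 223/409 = 54.5%, the question-style subject 302/726 = 41.6% → the statement-style subject
The question-style subject wins each recipient group but the statement-style subject wins overall — the comparison reverses. The question-style subject's sends skew toward dormant, which has a lower base rate.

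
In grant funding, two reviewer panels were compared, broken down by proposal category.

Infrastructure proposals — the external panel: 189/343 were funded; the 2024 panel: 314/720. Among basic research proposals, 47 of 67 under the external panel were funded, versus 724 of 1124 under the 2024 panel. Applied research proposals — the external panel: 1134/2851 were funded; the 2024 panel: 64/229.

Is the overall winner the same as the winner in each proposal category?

Infrastructure: the external panel 189/343 = 55.1%, the 2024 panel 314/720 = 43.6% → the external panel
Basic research: the external panel 47/67 = 70.1%, the 2024 panel 724/1124 = 64.4% → the external panel
Applied research: the external panel 1134/2851 = 39.8%, the 2024 panel 64/229 = 27.9% → the external panel
Overall: the external panel 1370/3261 = 42.0%, the 2024 panel 1102/2073 = 53.2% → the 2024 panel
The external panel wins each proposal group but the 2024 panel wins overall — the comparison reverses. The external panel's proposals skew toward applied research, which has a lower base rate.

No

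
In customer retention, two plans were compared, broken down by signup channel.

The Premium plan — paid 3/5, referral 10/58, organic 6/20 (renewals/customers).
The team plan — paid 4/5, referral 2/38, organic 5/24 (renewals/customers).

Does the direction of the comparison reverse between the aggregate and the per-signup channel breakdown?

No

Paid: the Premium plan 3/5 = 60.0%, the team plan 4/5 = 80.0% → the team plan
Referral: the Premium plan 10/58 = 17.2%, the team plan 2/38 = 5.3% → the Premium plan
Organic: the Premium plan 6/20 = 30.0%, the team plan 5/24 = 20.8% → the Premium plan
Overall: the Premium plan 19/83 = 22.9%, the team plan 11/67 = 16.4% → the Premium plan
Neither sweeps: the Premium plan wins 2 of 3 groups, the team plan wins 1. The Premium plan wins overall but not every group — no Simpson reversal.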